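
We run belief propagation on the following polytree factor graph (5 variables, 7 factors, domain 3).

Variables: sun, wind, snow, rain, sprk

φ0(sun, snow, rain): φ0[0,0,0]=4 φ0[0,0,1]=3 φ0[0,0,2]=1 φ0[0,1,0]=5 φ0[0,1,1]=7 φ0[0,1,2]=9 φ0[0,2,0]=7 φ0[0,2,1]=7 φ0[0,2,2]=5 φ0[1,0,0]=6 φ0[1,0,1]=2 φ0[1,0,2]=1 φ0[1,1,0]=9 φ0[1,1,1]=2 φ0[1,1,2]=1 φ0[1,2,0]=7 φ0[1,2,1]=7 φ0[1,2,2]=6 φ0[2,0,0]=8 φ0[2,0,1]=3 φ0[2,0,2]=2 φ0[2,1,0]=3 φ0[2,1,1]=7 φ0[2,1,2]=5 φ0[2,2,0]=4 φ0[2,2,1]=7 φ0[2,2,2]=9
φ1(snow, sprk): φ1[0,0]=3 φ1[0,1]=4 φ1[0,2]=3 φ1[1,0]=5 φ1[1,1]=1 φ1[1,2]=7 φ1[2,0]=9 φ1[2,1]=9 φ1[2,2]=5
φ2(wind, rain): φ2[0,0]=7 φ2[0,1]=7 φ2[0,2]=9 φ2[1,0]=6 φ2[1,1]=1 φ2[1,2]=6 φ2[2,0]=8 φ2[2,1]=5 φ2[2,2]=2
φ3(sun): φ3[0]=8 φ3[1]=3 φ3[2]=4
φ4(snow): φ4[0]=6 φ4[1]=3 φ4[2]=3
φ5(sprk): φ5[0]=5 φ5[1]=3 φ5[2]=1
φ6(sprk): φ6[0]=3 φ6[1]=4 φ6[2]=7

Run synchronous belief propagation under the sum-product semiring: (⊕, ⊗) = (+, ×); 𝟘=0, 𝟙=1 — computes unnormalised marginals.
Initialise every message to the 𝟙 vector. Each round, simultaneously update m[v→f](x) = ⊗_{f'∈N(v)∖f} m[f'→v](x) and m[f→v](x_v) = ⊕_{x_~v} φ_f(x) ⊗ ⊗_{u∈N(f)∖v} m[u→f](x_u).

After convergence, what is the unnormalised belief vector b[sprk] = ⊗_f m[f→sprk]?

b[sprk] = [3690450, 2498976, 1495914]

init: all messages = 𝟙 over 3 values
r1 m[φ0→sun] = [48, 41, 48]
r1 m[φ0→snow] = [30, 48, 59]
r1 m[φ0→rain] = [53, 45, 39]
r1 m[φ1→snow] = [10, 13, 23]
r1 m[φ1→sprk] = [17, 14, 15]
r1 m[φ2→wind] = [23, 13, 15]
r1 m[φ2→rain] = [21, 13, 17]
r1 m[φ3→sun] = [8, 3, 4]
r1 m[φ4→snow] = [6, 3, 3]
r1 m[φ5→sprk] = [5, 3, 1]
r1 m[φ6→sprk] = [3, 4, 7]
r1 m[sun→φ0] = [1, 1, 1]
r1 m[sun→φ3] = [1, 1, 1]
r1 m[wind→φ2] = [1, 1, 1]
r1 m[snow→φ0] = [1, 1, 1]
r1 m[snow→φ1] = [1, 1, 1]
r1 m[snow→φ4] = [1, 1, 1]
r1 m[rain→φ0] = [1, 1, 1]
r1 m[rain→φ2] = [1, 1, 1]
r1 m[sprk→φ1] = [1, 1, 1]
r1 m[sprk→φ5] = [1, 1, 1]
r1 m[sprk→φ6] = [1, 1, 1]
r2 m[φ0→sun] = [48, 41, 48]
r2 m[φ0→snow] = [30, 48, 59]
r2 m[φ0→rain] = [53, 45, 39]
r2 m[φ1→snow] = [10, 13, 23]
r2 m[φ1→sprk] = [17, 14, 15]
r2 m[φ2→wind] = [23, 13, 15]
r2 m[φ2→rain] = [21, 13, 17]
r2 m[φ3→sun] = [8, 3, 4]
r2 m[φ4→snow] = [6, 3, 3]
r2 m[φ5→sprk] = [5, 3, 1]
r2 m[φ6→sprk] = [3, 4, 7]
r2 m[sun→φ0] = [8, 3, 4]
r2 m[sun→φ3] = [48, 41, 48]
r2 m[wind→φ2] = [1, 1, 1]
r2 m[snow→φ0] = [60, 39, 69]
r2 m[snow→φ1] = [180, 144, 177]
r2 m[snow→φ4] = [300, 624, 1357]
r2 m[rain→φ0] = [21, 13, 17]
r2 m[rain→φ2] = [53, 45, 39]
r2 m[sprk→φ1] = [15, 12, 7]
r2 m[sprk→φ5] = [51, 56, 105]
r2 m[sprk→φ6] = [85, 42, 15]
r3 m[φ0→sun] = [44298, 42648, 46413]
r3 m[φ0→snow] = [2591, 4444, 4916]
r3 m[φ0→rain] = [14418, 13275, 11331]
r3 m[φ1→snow] = [114, 136, 278]
r3 m[φ1→sprk] = [2853, 2457, 2433]
r3 m[φ2→wind] = [1037, 597, 727]
r3 m[φ2→rain] = [21, 13, 17]
r3 m[φ3→sun] = [8, 3, 4]
r3 m[φ4→snow] = [6, 3, 3]
r3 m[φ5→sprk] = [5, 3, 1]
r3 m[φ6→sprk] = [3, 4, 7]
r3 m[sun→φ0] = [8, 3, 4]
r3 m[sun→φ3] = [48, 41, 48]
r3 m[wind→φ2] = [1, 1, 1]
r3 m[snow→φ0] = [60, 39, 69]
r3 m[snow→φ1] = [180, 144, 177]
r3 m[snow→φ4] = [300, 624, 1357]
r3 m[rain→φ0] = [21, 13, 17]
r3 m[rain→φ2] = [53, 45, 39]
r3 m[sprk→φ1] = [15, 12, 7]
r3 m[sprk→φ5] = [51, 56, 105]
r3 m[sprk→φ6] = [85, 42, 15]
r4 m[φ0→sun] = [44298, 42648, 46413]
r4 m[φ0→snow] = [2591, 4444, 4916]
r4 m[φ0→rain] = [14418, 13275, 11331]
r4 m[φ1→snow] = [114, 136, 278]
r4 m[φ1→sprk] = [2853, 2457, 2433]
r4 m[φ2→wind] = [1037, 597, 727]
r4 m[φ2→rain] = [21, 13, 17]
r4 m[φ3→sun] = [8, 3, 4]
r4 m[φ4→snow] = [6, 3, 3]
r4 m[φ5→sprk] = [5, 3, 1]
r4 m[φ6→sprk] = [3, 4, 7]
r4 m[sun→φ0] = [8, 3, 4]
r4 m[sun→φ3] = [44298, 42648, 46413]
r4 m[wind→φ2] = [1, 1, 1]
r4 m[snow→φ0] = [684, 408, 834]
r4 m[snow→φ1] = [15546, 13332, 14748]
r4 m[snow→φ4] = [295374, 604384, 1366648]
r4 m[rain→φ0] = [21, 13, 17]
r4 m[rain→φ2] = [14418, 13275, 11331]
r4 m[sprk→φ1] = [15, 12, 7]
r4 m[sprk→φ5] = [8559, 9828, 17031]
r4 m[sprk→φ6] = [14265, 7371, 2433]
r5 m[φ0→sun] = [507534, 493812, 535908]
r5 m[φ0→snow] = [2591, 4444, 4916]
r5 m[φ0→rain] = [165882, 153018, 130152]
r5 m[φ1→snow] = [114, 136, 278]
r5 m[φ1→sprk] = [246030, 208248, 213702]
r5 m[φ2→wind] = [295830, 167769, 204381]
r5 m[φ2→rain] = [21, 13, 17]
r5 m[φ3→sun] = [8, 3, 4]
r5 m[φ4→snow] = [6, 3, 3]
r5 m[φ5→sprk] = [5, 3, 1]
r5 m[φ6→sprk] = [3, 4, 7]
r5 m[sun→φ0] = [8, 3, 4]
r5 m[sun→φ3] = [44298, 42648, 46413]
r5 m[wind→φ2] = [1, 1, 1]
r5 m[snow→φ0] = [684, 408, 834]
r5 m[snow→φ1] = [15546, 13332, 14748]
r5 m[snow→φ4] = [295374, 604384, 1366648]
r5 m[rain→φ0] = [21, 13, 17]
r5 m[rain→φ2] = [14418, 13275, 11331]
r5 m[sprk→φ1] = [15, 12, 7]
r5 m[sprk→φ5] = [8559, 9828, 17031]
r5 m[sprk→φ6] = [14265, 7371, 2433]
r6 m[φ0→sun] = [507534, 493812, 535908]
r6 m[φ0→snow] = [2591, 4444, 4916]
r6 m[φ0→rain] = [165882, 153018, 130152]
r6 m[φ1→snow] = [114, 136, 278]
r6 m[φ1→sprk] = [246030, 208248, 213702]
r6 m[φ2→wind] = [295830, 167769, 204381]
r6 m[φ2→rain] = [21, 13, 17]
r6 m[φ3→sun] = [8, 3, 4]
r6 m[φ4→snow] = [6, 3, 3]
r6 m[φ5→sprk] = [5, 3, 1]
r6 m[φ6→sprk] = [3, 4, 7]
r6 m[sun→φ0] = [8, 3, 4]
r6 m[sun→φ3] = [507534, 493812, 535908]
r6 m[wind→φ2] = [1, 1, 1]
r6 m[snow→φ0] = [684, 408, 834]
r6 m[snow→φ1] = [15546, 13332, 14748]
r6 m[snow→φ4] = [295374, 604384, 1366648]
r6 m[rain→φ0] = [21, 13, 17]
r6 m[rain→φ2] = [165882, 153018, 130152]
r6 m[sprk→φ1] = [15, 12, 7]
r6 m[sprk→φ5] = [738090, 832992, 1495914]
r6 m[sprk→φ6] = [1230150, 624744, 213702]
r7 m[φ0→sun] = [507534, 493812, 535908]
r7 m[φ0→snow] = [2591, 4444, 4916]
r7 m[φ0→rain] = [165882, 153018, 130152]
r7 m[φ1→snow] = [114, 136, 278]
r7 m[φ1→sprk] = [246030, 208248, 213702]
r7 m[φ2→wind] = [3403668, 1929222, 2352450]
r7 m[φ2→rain] = [21, 13, 17]
r7 m[φ3→sun] = [8, 3, 4]
r7 m[φ4→snow] = [6, 3, 3]
r7 m[φ5→sprk] = [5, 3, 1]
r7 m[φ6→sprk] = [3, 4, 7]
r7 m[sun→φ0] = [8, 3, 4]
r7 m[sun→φ3] = [507534, 493812, 535908]
r7 m[wind→φ2] = [1, 1, 1]
r7 m[snow→φ0] = [684, 408, 834]
r7 m[snow→φ1] = [15546, 13332, 14748]
r7 m[snow→φ4] = [295374, 604384, 1366648]
r7 m[rain→φ0] = [21, 13, 17]
r7 m[rain→φ2] = [165882, 153018, 130152]
r7 m[sprk→φ1] = [15, 12, 7]
r7 m[sprk→φ5] = [738090, 832992, 1495914]
r7 m[sprk→φ6] = [1230150, 624744, 213702]
r8 m[φ0→sun] = [507534, 493812, 535908]
r8 m[φ0→snow] = [2591, 4444, 4916]
r8 m[φ0→rain] = [165882, 153018, 130152]
r8 m[φ1→snow] = [114, 136, 278]
r8 m[φ1→sprk] = [246030, 208248, 213702]
r8 m[φ2→wind] = [3403668, 1929222, 2352450]
r8 m[φ2→rain] = [21, 13, 17]
r8 m[φ3→sun] = [8, 3, 4]
r8 m[φ4→snow] = [6, 3, 3]
r8 m[φ5→sprk] = [5, 3, 1]
r8 m[φ6→sprk] = [3, 4, 7]
r8 m[sun→φ0] = [8, 3, 4]
r8 m[sun→φ3] = [507534, 493812, 535908]
r8 m[wind→φ2] = [1, 1, 1]
r8 m[snow→φ0] = [684, 408, 834]
r8 m[snow→φ1] = [15546, 13332, 14748]
r8 m[snow→φ4] = [295374, 604384, 1366648]
r8 m[rain→φ0] = [21, 13, 17]
r8 m[rain→φ2] = [165882, 153018, 130152]
r8 m[sprk→φ1] = [15, 12, 7]
r8 m[sprk→φ5] = [738090, 832992, 1495914]
r8 m[sprk→φ6] = [1230150, 624744, 213702]
fixed point reached at round 8
b[sprk] = ⊗ incoming = [3690450, 2498976, 1495914]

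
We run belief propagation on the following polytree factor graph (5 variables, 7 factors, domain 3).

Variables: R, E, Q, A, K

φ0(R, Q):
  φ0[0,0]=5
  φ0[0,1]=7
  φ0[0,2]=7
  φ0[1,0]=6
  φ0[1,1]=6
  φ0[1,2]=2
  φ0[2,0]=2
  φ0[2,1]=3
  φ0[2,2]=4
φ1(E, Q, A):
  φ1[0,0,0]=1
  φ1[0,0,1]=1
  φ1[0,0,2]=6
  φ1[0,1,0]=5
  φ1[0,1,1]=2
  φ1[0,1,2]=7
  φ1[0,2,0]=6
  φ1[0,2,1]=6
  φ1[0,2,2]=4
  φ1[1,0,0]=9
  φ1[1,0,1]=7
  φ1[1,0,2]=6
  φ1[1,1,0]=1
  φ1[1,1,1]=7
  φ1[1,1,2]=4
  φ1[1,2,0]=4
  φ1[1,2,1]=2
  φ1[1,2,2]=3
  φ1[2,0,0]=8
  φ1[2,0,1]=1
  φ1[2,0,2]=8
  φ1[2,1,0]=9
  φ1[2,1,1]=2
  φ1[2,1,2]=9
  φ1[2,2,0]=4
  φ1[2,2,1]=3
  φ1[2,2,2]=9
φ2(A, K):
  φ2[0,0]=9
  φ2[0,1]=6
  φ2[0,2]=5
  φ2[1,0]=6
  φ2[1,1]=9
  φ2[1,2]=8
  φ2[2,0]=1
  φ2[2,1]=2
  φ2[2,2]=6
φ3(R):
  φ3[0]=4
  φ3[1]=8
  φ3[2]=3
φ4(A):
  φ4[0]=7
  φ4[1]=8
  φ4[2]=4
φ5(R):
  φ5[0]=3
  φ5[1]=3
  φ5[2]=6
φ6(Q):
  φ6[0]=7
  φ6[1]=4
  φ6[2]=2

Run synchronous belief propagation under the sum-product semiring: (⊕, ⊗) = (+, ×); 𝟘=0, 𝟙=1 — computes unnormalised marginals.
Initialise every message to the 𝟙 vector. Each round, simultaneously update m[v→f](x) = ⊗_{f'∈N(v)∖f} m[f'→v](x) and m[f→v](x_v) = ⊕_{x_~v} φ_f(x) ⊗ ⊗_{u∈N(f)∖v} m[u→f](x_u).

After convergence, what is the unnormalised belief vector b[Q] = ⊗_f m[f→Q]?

init: all messages = 𝟙 over 3 values
r1 m[φ0→R] = [19, 14, 9]
r1 m[φ0→Q] = [13, 16, 13]
r1 m[φ1→E] = [38, 43, 53]
r1 m[φ1→Q] = [47, 46, 41]
r1 m[φ1→A] = [47, 31, 56]
r1 m[φ2→A] = [20, 23, 9]
r1 m[φ2→K] = [16, 17, 19]
r1 m[φ3→R] = [4, 8, 3]
r1 m[φ4→A] = [7, 8, 4]
r1 m[φ5→R] = [3, 3, 6]
r1 m[φ6→Q] = [7, 4, 2]
r1 m[R→φ0] = [1, 1, 1]
r1 m[R→φ3] = [1, 1, 1]
r1 m[R→φ5] = [1, 1, 1]
r1 m[E→φ1] = [1, 1, 1]
r1 m[Q→φ0] = [1, 1, 1]
r1 m[Q→φ1] = [1, 1, 1]
r1 m[Q→φ6] = [1, 1, 1]
r1 m[A→φ1] = [1, 1, 1]
r1 m[A→φ2] = [1, 1, 1]
r1 m[A→φ4] = [1, 1, 1]
r1 m[K→φ2] = [1, 1, 1]
r2 m[φ0→R] = [19, 14, 9]
r2 m[φ0→Q] = [13, 16, 13]
r2 m[φ1→E] = [38, 43, 53]
r2 m[φ1→Q] = [47, 46, 41]
r2 m[φ1→A] = [47, 31, 56]
r2 m[φ2→A] = [20, 23, 9]
r2 m[φ2→K] = [16, 17, 19]
r2 m[φ3→R] = [4, 8, 3]
r2 m[φ4→A] = [7, 8, 4]
r2 m[φ5→R] = [3, 3, 6]
r2 m[φ6→Q] = [7, 4, 2]
r2 m[R→φ0] = [12, 24, 18]
r2 m[R→φ3] = [57, 42, 54]
r2 m[R→φ5] = [76, 112, 27]
r2 m[E→φ1] = [1, 1, 1]
r2 m[Q→φ0] = [329, 184, 82]
r2 m[Q→φ1] = [91, 64, 26]
r2 m[Q→φ6] = [611, 736, 533]
r2 m[A→φ1] = [140, 184, 36]
r2 m[A→φ2] = [329, 248, 224]
r2 m[A→φ4] = [940, 713, 504]
r2 m[K→φ2] = [1, 1, 1]
r3 m[φ0→R] = [3507, 3242, 1538]
r3 m[φ0→Q] = [240, 282, 204]
r3 m[φ1→E] = [187908, 379068, 307136]
r3 m[φ1→Q] = [4896, 4844, 4560]
r3 m[φ1→A] = [2962, 1809, 3516]
r3 m[φ2→A] = [20, 23, 9]
r3 m[φ2→K] = [4673, 4654, 4973]
r3 m[φ3→R] = [4, 8, 3]
r3 m[φ4→A] = [7, 8, 4]
r3 m[φ5→R] = [3, 3, 6]
r3 m[φ6→Q] = [7, 4, 2]
r3 m[R→φ0] = [12, 24, 18]
r3 m[R→φ3] = [57, 42, 54]
r3 m[R→φ5] = [76, 112, 27]
r3 m[E→φ1] = [1, 1, 1]
r3 m[Q→φ0] = [329, 184, 82]
r3 m[Q→φ1] = [91, 64, 26]
r3 m[Q→φ6] = [611, 736, 533]
r3 m[A→φ1] = [140, 184, 36]
r3 m[A→φ2] = [329, 248, 224]
r3 m[A→φ4] = [940, 713, 504]
r3 m[K→φ2] = [1, 1, 1]
r4 m[φ0→R] = [3507, 3242, 1538]
r4 m[φ0→Q] = [240, 282, 204]
r4 m[φ1→E] = [187908, 379068, 307136]
r4 m[φ1→Q] = [4896, 4844, 4560]
r4 m[φ1→A] = [2962, 1809, 3516]
r4 m[φ2→A] = [20, 23, 9]
r4 m[φ2→K] = [4673, 4654, 4973]
r4 m[φ3→R] = [4, 8, 3]
r4 m[φ4→A] = [7, 8, 4]
r4 m[φ5→R] = [3, 3, 6]
r4 m[φ6→Q] = [7, 4, 2]
r4 m[R→φ0] = [12, 24, 18]
r4 m[R→φ3] = [10521, 9726, 9228]
r4 m[R→φ5] = [14028, 25936, 4614]
r4 m[E→φ1] = [1, 1, 1]
r4 m[Q→φ0] = [34272, 19376, 9120]
r4 m[Q→φ1] = [1680, 1128, 408]
r4 m[Q→φ6] = [1175040, 1366008, 930240]
r4 m[A→φ1] = [140, 184, 36]
r4 m[A→φ2] = [20734, 14472, 14064]
r4 m[A→φ4] = [59240, 41607, 31644]
r4 m[K→φ2] = [1, 1, 1]
r5 m[φ0→R] = [370832, 340128, 163152]
r5 m[φ0→Q] = [240, 282, 204]
r5 m[φ1→E] = [3248064, 6839424, 5462304]
r5 m[φ1→Q] = [4896, 4844, 4560]
r5 m[φ1→A] = [52872, 32016, 62688]
r5 m[φ2→A] = [20, 23, 9]
r5 m[φ2→K] = [287502, 282780, 303830]
r5 m[φ3→R] = [4, 8, 3]
r5 m[φ4→A] = [7, 8, 4]
r5 m[φ5→R] = [3, 3, 6]
r5 m[φ6→Q] = [7, 4, 2]
r5 m[R→φ0] = [12, 24, 18]
r5 m[R→φ3] = [10521, 9726, 9228]
r5 m[R→φ5] = [14028, 25936, 4614]
r5 m[E→φ1] = [1, 1, 1]
r5 m[Q→φ0] = [34272, 19376, 9120]
r5 m[Q→φ1] = [1680, 1128, 408]
r5 m[Q→φ6] = [1175040, 1366008, 930240]
r5 m[A→φ1] = [140, 184, 36]
r5 m[A→φ2] = [20734, 14472, 14064]
r5 m[A→φ4] = [59240, 41607, 31644]
r5 m[K→φ2] = [1, 1, 1]
r6 m[φ0→R] = [370832, 340128, 163152]
r6 m[φ0→Q] = [240, 282, 204]
r6 m[φ1→E] = [3248064, 6839424, 5462304]
r6 m[φ1→Q] = [4896, 4844, 4560]
r6 m[φ1→A] = [52872, 32016, 62688]
r6 m[φ2→A] = [20, 23, 9]
r6 m[φ2→K] = [287502, 282780, 303830]
r6 m[φ3→R] = [4, 8, 3]
r6 m[φ4→A] = [7, 8, 4]
r6 m[φ5→R] = [3, 3, 6]
r6 m[φ6→Q] = [7, 4, 2]
r6 m[R→φ0] = [12, 24, 18]
r6 m[R→φ3] = [1112496, 1020384, 978912]
r6 m[R→φ5] = [1483328, 2721024, 489456]
r6 m[E→φ1] = [1, 1, 1]
r6 m[Q→φ0] = [34272, 19376, 9120]
r6 m[Q→φ1] = [1680, 1128, 408]
r6 m[Q→φ6] = [1175040, 1366008, 930240]
r6 m[A→φ1] = [140, 184, 36]
r6 m[A→φ2] = [370104, 256128, 250752]
r6 m[A→φ4] = [1057440, 736368, 564192]
r6 m[K→φ2] = [1, 1, 1]
r7 m[φ0→R] = [370832, 340128, 163152]
r7 m[φ0→Q] = [240, 282, 204]
r7 m[φ1→E] = [3248064, 6839424, 5462304]
r7 m[φ1→Q] = [4896, 4844, 4560]
r7 m[φ1→A] = [52872, 32016, 62688]
r7 m[φ2→A] = [20, 23, 9]
r7 m[φ2→K] = [5118456, 5027280, 5404056]
r7 m[φ3→R] = [4, 8, 3]
r7 m[φ4→A] = [7, 8, 4]
r7 m[φ5→R] = [3, 3, 6]
r7 m[φ6→Q] = [7, 4, 2]
r7 m[R→φ0] = [12, 24, 18]
r7 m[R→φ3] = [1112496, 1020384, 978912]
r7 m[R→φ5] = [1483328, 2721024, 489456]
r7 m[E→φ1] = [1, 1, 1]
r7 m[Q→φ0] = [34272, 19376, 9120]
r7 m[Q→φ1] = [1680, 1128, 408]
r7 m[Q→φ6] = [1175040, 1366008, 930240]
r7 m[A→φ1] = [140, 184, 36]
r7 m[A→φ2] = [370104, 256128, 250752]
r7 m[A→φ4] = [1057440, 736368, 564192]
r7 m[K→φ2] = [1, 1, 1]
r8 m[φ0→R] = [370832, 340128, 163152]
r8 m[φ0→Q] = [240, 282, 204]
r8 m[φ1→E] = [3248064, 6839424, 5462304]
r8 m[φ1→Q] = [4896, 4844, 4560]
r8 m[φ1→A] = [52872, 32016, 62688]
r8 m[φ2→A] = [20, 23, 9]
r8 m[φ2→K] = [5118456, 5027280, 5404056]
r8 m[φ3→R] = [4, 8, 3]
r8 m[φ4→A] = [7, 8, 4]
r8 m[φ5→R] = [3, 3, 6]
r8 m[φ6→Q] = [7, 4, 2]
r8 m[R→φ0] = [12, 24, 18]
r8 m[R→φ3] = [1112496, 1020384, 978912]
r8 m[R→φ5] = [1483328, 2721024, 489456]
r8 m[E→φ1] = [1, 1, 1]
r8 m[Q→φ0] = [34272, 19376, 9120]
r8 m[Q→φ1] = [1680, 1128, 408]
r8 m[Q→φ6] = [1175040, 1366008, 930240]
r8 m[A→φ1] = [140, 184, 36]
r8 m[A→φ2] = [370104, 256128, 250752]
r8 m[A→φ4] = [1057440, 736368, 564192]
r8 m[K→φ2] = [1, 1, 1]
fixed point reached at round 8
b[Q] = ⊗ incoming = [8225280, 5464032, 1860480]

b[Q] = [8225280, 5464032, 1860480]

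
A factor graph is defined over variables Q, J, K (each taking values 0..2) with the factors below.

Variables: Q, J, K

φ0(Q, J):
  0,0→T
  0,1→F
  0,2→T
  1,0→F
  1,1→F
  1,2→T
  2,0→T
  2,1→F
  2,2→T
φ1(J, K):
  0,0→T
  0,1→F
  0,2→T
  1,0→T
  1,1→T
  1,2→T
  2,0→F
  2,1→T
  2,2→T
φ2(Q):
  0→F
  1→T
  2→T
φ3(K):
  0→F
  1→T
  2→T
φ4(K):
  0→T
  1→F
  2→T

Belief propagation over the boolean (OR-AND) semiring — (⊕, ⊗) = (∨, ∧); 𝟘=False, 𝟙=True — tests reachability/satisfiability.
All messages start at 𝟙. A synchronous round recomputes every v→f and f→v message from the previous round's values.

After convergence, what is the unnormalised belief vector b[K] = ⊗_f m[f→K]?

init: all messages = 𝟙 over 3 values
r1 m[φ0→Q] = [T, T, T]
r1 m[φ0→J] = [T, F, T]
r1 m[φ1→J] = [T, T, T]
r1 m[φ1→K] = [T, T, T]
r1 m[φ2→Q] = [F, T, T]
r1 m[φ3→K] = [F, T, T]
r1 m[φ4→K] = [T, F, T]
r1 m[Q→φ0] = [T, T, T]
r1 m[Q→φ2] = [T, T, T]
r1 m[J→φ0] = [T, T, T]
r1 m[J→φ1] = [T, T, T]
r1 m[K→φ1] = [T, T, T]
r1 m[K→φ3] = [T, T, T]
r1 m[K→φ4] = [T, T, T]
r2 m[φ0→Q] = [T, T, T]
r2 m[φ0→J] = [T, F, T]
r2 m[φ1→J] = [T, T, T]
r2 m[φ1→K] = [T, T, T]
r2 m[φ2→Q] = [F, T, T]
r2 m[φ3→K] = [F, T, T]
r2 m[φ4→K] = [T, F, T]
r2 m[Q→φ0] = [F, T, T]
r2 m[Q→φ2] = [T, T, T]
r2 m[J→φ0] = [T, T, T]
r2 m[J→φ1] = [T, F, T]
r2 m[K→φ1] = [F, F, T]
r2 m[K→φ3] = [T, F, T]
r2 m[K→φ4] = [F, T, T]
r3 m[φ0→Q] = [T, T, T]
r3 m[φ0→J] = [T, F, T]
r3 m[φ1→J] = [T, T, T]
r3 m[φ1→K] = [T, T, T]
r3 m[φ2→Q] = [F, T, T]
r3 m[φ3→K] = [F, T, T]
r3 m[φ4→K] = [T, F, T]
r3 m[Q→φ0] = [F, T, T]
r3 m[Q→φ2] = [T, T, T]
r3 m[J→φ0] = [T, T, T]
r3 m[J→φ1] = [T, F, T]
r3 m[K→φ1] = [F, F, T]
r3 m[K→φ3] = [T, F, T]
r3 m[K→φ4] = [F, T, T]
fixed point reached at round 3
b[K] = ⊗ incoming = [F, F, T]

b[K] = [F, F, T]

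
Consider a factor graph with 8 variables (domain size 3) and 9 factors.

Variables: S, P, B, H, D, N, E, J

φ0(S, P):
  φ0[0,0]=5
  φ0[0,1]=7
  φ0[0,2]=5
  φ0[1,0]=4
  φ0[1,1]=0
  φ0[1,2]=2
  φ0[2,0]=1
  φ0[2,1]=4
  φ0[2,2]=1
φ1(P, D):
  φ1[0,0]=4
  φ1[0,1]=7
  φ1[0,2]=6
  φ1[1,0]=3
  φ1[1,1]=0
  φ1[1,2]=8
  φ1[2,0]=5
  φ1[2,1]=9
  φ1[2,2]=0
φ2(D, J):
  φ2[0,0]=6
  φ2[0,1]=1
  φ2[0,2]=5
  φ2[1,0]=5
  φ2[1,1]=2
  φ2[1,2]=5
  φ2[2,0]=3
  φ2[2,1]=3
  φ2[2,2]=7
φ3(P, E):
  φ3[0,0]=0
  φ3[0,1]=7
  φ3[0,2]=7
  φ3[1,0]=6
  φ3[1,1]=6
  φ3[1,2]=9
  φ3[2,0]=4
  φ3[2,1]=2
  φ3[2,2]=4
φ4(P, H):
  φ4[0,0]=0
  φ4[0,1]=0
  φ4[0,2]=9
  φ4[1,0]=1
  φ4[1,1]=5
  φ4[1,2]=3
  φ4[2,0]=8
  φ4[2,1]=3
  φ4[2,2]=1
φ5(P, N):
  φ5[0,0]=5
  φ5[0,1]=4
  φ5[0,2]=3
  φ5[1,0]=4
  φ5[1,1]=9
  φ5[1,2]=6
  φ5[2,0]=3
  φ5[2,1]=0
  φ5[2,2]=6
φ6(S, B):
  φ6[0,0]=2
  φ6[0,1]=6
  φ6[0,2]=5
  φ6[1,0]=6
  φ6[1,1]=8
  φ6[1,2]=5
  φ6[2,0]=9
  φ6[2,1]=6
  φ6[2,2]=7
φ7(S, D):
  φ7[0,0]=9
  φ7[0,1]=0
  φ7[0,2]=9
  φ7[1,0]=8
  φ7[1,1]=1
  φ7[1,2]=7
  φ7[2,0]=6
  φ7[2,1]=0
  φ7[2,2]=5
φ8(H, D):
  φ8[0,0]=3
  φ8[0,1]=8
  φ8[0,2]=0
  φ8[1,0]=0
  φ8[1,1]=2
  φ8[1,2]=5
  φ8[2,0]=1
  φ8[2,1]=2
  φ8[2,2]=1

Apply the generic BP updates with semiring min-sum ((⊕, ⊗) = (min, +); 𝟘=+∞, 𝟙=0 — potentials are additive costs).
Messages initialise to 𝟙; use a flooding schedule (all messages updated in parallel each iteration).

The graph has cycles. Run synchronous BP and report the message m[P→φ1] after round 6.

message @ round 6 = [18, 27, 18]

init: all messages = 𝟙 over 3 values
r1 m[φ0→S] = [5, 0, 1]
r1 m[φ0→P] = [1, 0, 1]
r1 m[φ1→P] = [4, 0, 0]
r1 m[φ1→D] = [3, 0, 0]
r1 m[φ2→D] = [1, 2, 3]
r1 m[φ2→J] = [3, 1, 5]
r1 m[φ3→P] = [0, 6, 2]
r1 m[φ3→E] = [0, 2, 4]
r1 m[φ4→P] = [0, 1, 1]
r1 m[φ4→H] = [0, 0, 1]
r1 m[φ5→P] = [3, 4, 0]
r1 m[φ5→N] = [3, 0, 3]
r1 m[φ6→S] = [2, 5, 6]
r1 m[φ6→B] = [2, 6, 5]
r1 m[φ7→S] = [0, 1, 0]
r1 m[φ7→D] = [6, 0, 5]
r1 m[φ8→H] = [0, 0, 1]
r1 m[φ8→D] = [0, 2, 0]
r1 m[S→φ0] = [0, 0, 0]
r1 m[S→φ6] = [0, 0, 0]
r1 m[S→φ7] = [0, 0, 0]
r1 m[P→φ0] = [0, 0, 0]
r1 m[P→φ1] = [0, 0, 0]
r1 m[P→φ3] = [0, 0, 0]
r1 m[P→φ4] = [0, 0, 0]
r1 m[P→φ5] = [0, 0, 0]
r1 m[B→φ6] = [0, 0, 0]
r1 m[H→φ4] = [0, 0, 0]
r1 m[H→φ8] = [0, 0, 0]
r1 m[D→φ1] = [0, 0, 0]
r1 m[D→φ2] = [0, 0, 0]
r1 m[D→φ7] = [0, 0, 0]
r1 m[D→φ8] = [0, 0, 0]
r1 m[N→φ5] = [0, 0, 0]
r1 m[E→φ3] = [0, 0, 0]
r1 m[J→φ2] = [0, 0, 0]
r2 m[φ0→S] = [5, 0, 1]
r2 m[φ0→P] = [1, 0, 1]
r2 m[φ1→P] = [4, 0, 0]
r2 m[φ1→D] = [3, 0, 0]
r2 m[φ2→D] = [1, 2, 3]
r2 m[φ2→J] = [3, 1, 5]
r2 m[φ3→P] = [0, 6, 2]
r2 m[φ3→E] = [0, 2, 4]
r2 m[φ4→P] = [0, 1, 1]
r2 m[φ4→H] = [0, 0, 1]
r2 m[φ5→P] = [3, 4, 0]
r2 m[φ5→N] = [3, 0, 3]
r2 m[φ6→S] = [2, 5, 6]
r2 m[φ6→B] = [2, 6, 5]
r2 m[φ7→S] = [0, 1, 0]
r2 m[φ7→D] = [6, 0, 5]
r2 m[φ8→H] = [0, 0, 1]
r2 m[φ8→D] = [0, 2, 0]
r2 m[S→φ0] = [2, 6, 6]
r2 m[S→φ6] = [5, 1, 1]
r2 m[S→φ7] = [7, 5, 7]
r2 m[P→φ0] = [7, 11, 3]
r2 m[P→φ1] = [4, 11, 4]
r2 m[P→φ3] = [8, 5, 2]
r2 m[P→φ4] = [8, 10, 3]
r2 m[P→φ5] = [5, 7, 4]
r2 m[B→φ6] = [0, 0, 0]
r2 m[H→φ4] = [0, 0, 1]
r2 m[H→φ8] = [0, 0, 1]
r2 m[D→φ1] = [7, 4, 8]
r2 m[D→φ2] = [9, 2, 5]
r2 m[D→φ7] = [4, 4, 3]
r2 m[D→φ8] = [10, 2, 8]
r2 m[N→φ5] = [0, 0, 0]
r2 m[E→φ3] = [0, 0, 0]
r2 m[J→φ2] = [0, 0, 0]
r3 m[φ0→S] = [8, 5, 4]
r3 m[φ0→P] = [7, 6, 7]
r3 m[φ1→P] = [11, 4, 8]
r3 m[φ1→D] = [8, 11, 4]
r3 m[φ2→D] = [1, 2, 3]
r3 m[φ2→J] = [7, 4, 7]
r3 m[φ3→P] = [0, 6, 2]
r3 m[φ3→E] = [6, 4, 6]
r3 m[φ4→P] = [0, 1, 2]
r3 m[φ4→H] = [8, 6, 4]
r3 m[φ5→P] = [3, 4, 0]
r3 m[φ5→N] = [7, 4, 8]
r3 m[φ6→S] = [2, 5, 6]
r3 m[φ6→B] = [7, 7, 6]
r3 m[φ7→S] = [4, 5, 4]
r3 m[φ7→D] = [13, 6, 12]
r3 m[φ8→H] = [8, 4, 4]
r3 m[φ8→D] = [0, 2, 0]
r3 m[S→φ0] = [2, 6, 6]
r3 m[S→φ6] = [5, 1, 1]
r3 m[S→φ7] = [7, 5, 7]
r3 m[P→φ0] = [7, 11, 3]
r3 m[P→φ1] = [4, 11, 4]
r3 m[P→φ3] = [8, 5, 2]
r3 m[P→φ4] = [8, 10, 3]
r3 m[P→φ5] = [5, 7, 4]
r3 m[B→φ6] = [0, 0, 0]
r3 m[H→φ4] = [0, 0, 1]
r3 m[H→φ8] = [0, 0, 1]
r3 m[D→φ1] = [7, 4, 8]
r3 m[D→φ2] = [9, 2, 5]
r3 m[D→φ7] = [4, 4, 3]
r3 m[D→φ8] = [10, 2, 8]
r3 m[N→φ5] = [0, 0, 0]
r3 m[E→φ3] = [0, 0, 0]
r3 m[J→φ2] = [0, 0, 0]
r4 m[φ0→S] = [8, 5, 4]
r4 m[φ0→P] = [7, 6, 7]
r4 m[φ1→P] = [11, 4, 8]
r4 m[φ1→D] = [8, 11, 4]
r4 m[φ2→D] = [1, 2, 3]
r4 m[φ2→J] = [7, 4, 7]
r4 m[φ3→P] = [0, 6, 2]
r4 m[φ3→E] = [6, 4, 6]
r4 m[φ4→P] = [0, 1, 2]
r4 m[φ4→H] = [8, 6, 4]
r4 m[φ5→P] = [3, 4, 0]
r4 m[φ5→N] = [7, 4, 8]
r4 m[φ6→S] = [2, 5, 6]
r4 m[φ6→B] = [7, 7, 6]
r4 m[φ7→S] = [4, 5, 4]
r4 m[φ7→D] = [13, 6, 12]
r4 m[φ8→H] = [8, 4, 4]
r4 m[φ8→D] = [0, 2, 0]
r4 m[S→φ0] = [6, 10, 10]
r4 m[S→φ6] = [12, 10, 8]
r4 m[S→φ7] = [10, 10, 10]
r4 m[P→φ0] = [14, 15, 12]
r4 m[P→φ1] = [10, 17, 11]
r4 m[P→φ3] = [21, 15, 17]
r4 m[P→φ4] = [21, 20, 17]
r4 m[P→φ5] = [18, 17, 19]
r4 m[B→φ6] = [0, 0, 0]
r4 m[H→φ4] = [8, 4, 4]
r4 m[H→φ8] = [8, 6, 4]
r4 m[D→φ1] = [14, 10, 15]
r4 m[D→φ2] = [21, 19, 16]
r4 m[D→φ7] = [9, 15, 7]
r4 m[D→φ8] = [22, 19, 19]
r4 m[N→φ5] = [0, 0, 0]
r4 m[E→φ3] = [0, 0, 0]
r4 m[J→φ2] = [0, 0, 0]
r5 m[φ0→S] = [17, 14, 13]
r5 m[φ0→P] = [11, 10, 11]
r5 m[φ1→P] = [17, 10, 15]
r5 m[φ1→D] = [14, 17, 11]
r5 m[φ2→D] = [1, 2, 3]
r5 m[φ2→J] = [19, 19, 23]
r5 m[φ3→P] = [0, 6, 2]
r5 m[φ3→E] = [21, 19, 21]
r5 m[φ4→P] = [4, 7, 5]
r5 m[φ4→H] = [21, 20, 18]
r5 m[φ5→P] = [3, 4, 0]
r5 m[φ5→N] = [21, 19, 21]
r5 m[φ6→S] = [2, 5, 6]
r5 m[φ6→B] = [14, 14, 15]
r5 m[φ7→S] = [15, 14, 12]
r5 m[φ7→D] = [16, 10, 15]
r5 m[φ8→H] = [19, 21, 20]
r5 m[φ8→D] = [5, 6, 5]
r5 m[S→φ0] = [6, 10, 10]
r5 m[S→φ6] = [12, 10, 8]
r5 m[S→φ7] = [10, 10, 10]
r5 m[P→φ0] = [14, 15, 12]
r5 m[P→φ1] = [10, 17, 11]
r5 m[P→φ3] = [21, 15, 17]
r5 m[P→φ4] = [21, 20, 17]
r5 m[P→φ5] = [18, 17, 19]
r5 m[B→φ6] = [0, 0, 0]
r5 m[H→φ4] = [8, 4, 4]
r5 m[H→φ8] = [8, 6, 4]
r5 m[D→φ1] = [14, 10, 15]
r5 m[D→φ2] = [21, 19, 16]
r5 m[D→φ7] = [9, 15, 7]
r5 m[D→φ8] = [22, 19, 19]
r5 m[N→φ5] = [0, 0, 0]
r5 m[E→φ3] = [0, 0, 0]
r5 m[J→φ2] = [0, 0, 0]
r6 m[φ0→S] = [17, 14, 13]
r6 m[φ0→P] = [11, 10, 11]
r6 m[φ1→P] = [17, 10, 15]
r6 m[φ1→D] = [14, 17, 11]
r6 m[φ2→D] = [1, 2, 3]
r6 m[φ2→J] = [19, 19, 23]
r6 m[φ3→P] = [0, 6, 2]
r6 m[φ3→E] = [21, 19, 21]
r6 m[φ4→P] = [4, 7, 5]
r6 m[φ4→H] = [21, 20, 18]
r6 m[φ5→P] = [3, 4, 0]
r6 m[φ5→N] = [21, 19, 21]
r6 m[φ6→S] = [2, 5, 6]
r6 m[φ6→B] = [14, 14, 15]
r6 m[φ7→S] = [15, 14, 12]
r6 m[φ7→D] = [16, 10, 15]
r6 m[φ8→H] = [19, 21, 20]
r6 m[φ8→D] = [5, 6, 5]
r6 m[S→φ0] = [17, 19, 18]
r6 m[S→φ6] = [32, 28, 25]
r6 m[S→φ7] = [19, 19, 19]
r6 m[P→φ0] = [24, 27, 22]
r6 m[P→φ1] = [18, 27, 18]
r6 m[P→φ3] = [35, 31, 31]
r6 m[P→φ4] = [31, 30, 28]
r6 m[P→φ5] = [32, 33, 33]
r6 m[B→φ6] = [0, 0, 0]
r6 m[H→φ4] = [19, 21, 20]
r6 m[H→φ8] = [21, 20, 18]
r6 m[D→φ1] = [22, 18, 23]
r6 m[D→φ2] = [35, 33, 31]
r6 m[D→φ7] = [20, 25, 19]
r6 m[D→φ8] = [31, 29, 29]
r6 m[N→φ5] = [0, 0, 0]
r6 m[E→φ3] = [0, 0, 0]
r6 m[J→φ2] = [0, 0, 0]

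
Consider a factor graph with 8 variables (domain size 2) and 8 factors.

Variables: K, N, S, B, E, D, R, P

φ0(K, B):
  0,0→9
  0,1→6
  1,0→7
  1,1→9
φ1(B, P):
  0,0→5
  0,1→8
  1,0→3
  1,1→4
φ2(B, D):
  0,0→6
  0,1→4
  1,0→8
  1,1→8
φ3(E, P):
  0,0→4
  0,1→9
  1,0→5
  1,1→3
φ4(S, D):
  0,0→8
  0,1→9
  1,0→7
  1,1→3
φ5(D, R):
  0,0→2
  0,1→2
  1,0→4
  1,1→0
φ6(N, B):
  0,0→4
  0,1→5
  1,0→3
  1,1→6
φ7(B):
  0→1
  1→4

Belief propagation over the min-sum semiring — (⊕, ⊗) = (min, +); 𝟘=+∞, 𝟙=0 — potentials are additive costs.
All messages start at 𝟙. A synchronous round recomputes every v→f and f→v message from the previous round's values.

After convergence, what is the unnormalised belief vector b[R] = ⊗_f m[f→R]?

init: all messages = 𝟙 over 2 values
r1 m[φ0→K] = [6, 7]
r1 m[φ0→B] = [7, 6]
r1 m[φ1→B] = [5, 3]
r1 m[φ1→P] = [3, 4]
r1 m[φ2→B] = [4, 8]
r1 m[φ2→D] = [6, 4]
r1 m[φ3→E] = [4, 3]
r1 m[φ3→P] = [4, 3]
r1 m[φ4→S] = [8, 3]
r1 m[φ4→D] = [7, 3]
r1 m[φ5→D] = [2, 0]
r1 m[φ5→R] = [2, 0]
r1 m[φ6→N] = [4, 3]
r1 m[φ6→B] = [3, 5]
r1 m[φ7→B] = [1, 4]
r1 m[K→φ0] = [0, 0]
r1 m[N→φ6] = [0, 0]
r1 m[S→φ4] = [0, 0]
r1 m[B→φ0] = [0, 0]
r1 m[B→φ1] = [0, 0]
r1 m[B→φ2] = [0, 0]
r1 m[B→φ6] = [0, 0]
r1 m[B→φ7] = [0, 0]
r1 m[E→φ3] = [0, 0]
r1 m[D→φ2] = [0, 0]
r1 m[D→φ4] = [0, 0]
r1 m[D→φ5] = [0, 0]
r1 m[R→φ5] = [0, 0]
r1 m[P→φ1] = [0, 0]
r1 m[P→φ3] = [0, 0]
r2 m[φ0→K] = [6, 7]
r2 m[φ0→B] = [7, 6]
r2 m[φ1→B] = [5, 3]
r2 m[φ1→P] = [3, 4]
r2 m[φ2→B] = [4, 8]
r2 m[φ2→D] = [6, 4]
r2 m[φ3→E] = [4, 3]
r2 m[φ3→P] = [4, 3]
r2 m[φ4→S] = [8, 3]
r2 m[φ4→D] = [7, 3]
r2 m[φ5→D] = [2, 0]
r2 m[φ5→R] = [2, 0]
r2 m[φ6→N] = [4, 3]
r2 m[φ6→B] = [3, 5]
r2 m[φ7→B] = [1, 4]
r2 m[K→φ0] = [0, 0]
r2 m[N→φ6] = [0, 0]
r2 m[S→φ4] = [0, 0]
r2 m[B→φ0] = [13, 20]
r2 m[B→φ1] = [15, 23]
r2 m[B→φ2] = [16, 18]
r2 m[B→φ6] = [17, 21]
r2 m[B→φ7] = [19, 22]
r2 m[E→φ3] = [0, 0]
r2 m[D→φ2] = [9, 3]
r2 m[D→φ4] = [8, 4]
r2 m[D→φ5] = [13, 7]
r2 m[R→φ5] = [0, 0]
r2 m[P→φ1] = [4, 3]
r2 m[P→φ3] = [3, 4]
r3 m[φ0→K] = [22, 20]
r3 m[φ0→B] = [7, 6]
r3 m[φ1→B] = [9, 7]
r3 m[φ1→P] = [20, 23]
r3 m[φ2→B] = [7, 11]
r3 m[φ2→D] = [22, 20]
r3 m[φ3→E] = [7, 7]
r3 m[φ3→P] = [4, 3]
r3 m[φ4→S] = [13, 7]
r3 m[φ4→D] = [7, 3]
r3 m[φ5→D] = [2, 0]
r3 m[φ5→R] = [11, 7]
r3 m[φ6→N] = [21, 20]
r3 m[φ6→B] = [3, 5]
r3 m[φ7→B] = [1, 4]
r3 m[K→φ0] = [0, 0]
r3 m[N→φ6] = [0, 0]
r3 m[S→φ4] = [0, 0]
r3 m[B→φ0] = [13, 20]
r3 m[B→φ1] = [15, 23]
r3 m[B→φ2] = [16, 18]
r3 m[B→φ6] = [17, 21]
r3 m[B→φ7] = [19, 22]
r3 m[E→φ3] = [0, 0]
r3 m[D→φ2] = [9, 3]
r3 m[D→φ4] = [8, 4]
r3 m[D→φ5] = [13, 7]
r3 m[R→φ5] = [0, 0]
r3 m[P→φ1] = [4, 3]
r3 m[P→φ3] = [3, 4]
r4 m[φ0→K] = [22, 20]
r4 m[φ0→B] = [7, 6]
r4 m[φ1→B] = [9, 7]
r4 m[φ1→P] = [20, 23]
r4 m[φ2→B] = [7, 11]
r4 m[φ2→D] = [22, 20]
r4 m[φ3→E] = [7, 7]
r4 m[φ3→P] = [4, 3]
r4 m[φ4→S] = [13, 7]
r4 m[φ4→D] = [7, 3]
r4 m[φ5→D] = [2, 0]
r4 m[φ5→R] = [11, 7]
r4 m[φ6→N] = [21, 20]
r4 m[φ6→B] = [3, 5]
r4 m[φ7→B] = [1, 4]
r4 m[K→φ0] = [0, 0]
r4 m[N→φ6] = [0, 0]
r4 m[S→φ4] = [0, 0]
r4 m[B→φ0] = [20, 27]
r4 m[B→φ1] = [18, 26]
r4 m[B→φ2] = [20, 22]
r4 m[B→φ6] = [24, 28]
r4 m[B→φ7] = [26, 29]
r4 m[E→φ3] = [0, 0]
r4 m[D→φ2] = [9, 3]
r4 m[D→φ4] = [24, 20]
r4 m[D→φ5] = [29, 23]
r4 m[R→φ5] = [0, 0]
r4 m[P→φ1] = [4, 3]
r4 m[P→φ3] = [20, 23]
r5 m[φ0→K] = [29, 27]
r5 m[φ0→B] = [7, 6]
r5 m[φ1→B] = [9, 7]
r5 m[φ1→P] = [23, 26]
r5 m[φ2→B] = [7, 11]
r5 m[φ2→D] = [26, 24]
r5 m[φ3→E] = [24, 25]
r5 m[φ3→P] = [4, 3]
r5 m[φ4→S] = [29, 23]
r5 m[φ4→D] = [7, 3]
r5 m[φ5→D] = [2, 0]
r5 m[φ5→R] = [27, 23]
r5 m[φ6→N] = [28, 27]
r5 m[φ6→B] = [3, 5]
r5 m[φ7→B] = [1, 4]
r5 m[K→φ0] = [0, 0]
r5 m[N→φ6] = [0, 0]
r5 m[S→φ4] = [0, 0]
r5 m[B→φ0] = [20, 27]
r5 m[B→φ1] = [18, 26]
r5 m[B→φ2] = [20, 22]
r5 m[B→φ6] = [24, 28]
r5 m[B→φ7] = [26, 29]
r5 m[E→φ3] = [0, 0]
r5 m[D→φ2] = [9, 3]
r5 m[D→φ4] = [24, 20]
r5 m[D→φ5] = [29, 23]
r5 m[R→φ5] = [0, 0]
r5 m[P→φ1] = [4, 3]
r5 m[P→φ3] = [20, 23]
r6 m[φ0→K] = [29, 27]
r6 m[φ0→B] = [7, 6]
r6 m[φ1→B] = [9, 7]
r6 m[φ1→P] = [23, 26]
r6 m[φ2→B] = [7, 11]
r6 m[φ2→D] = [26, 24]
r6 m[φ3→E] = [24, 25]
r6 m[φ3→P] = [4, 3]
r6 m[φ4→S] = [29, 23]
r6 m[φ4→D] = [7, 3]
r6 m[φ5→D] = [2, 0]
r6 m[φ5→R] = [27, 23]
r6 m[φ6→N] = [28, 27]
r6 m[φ6→B] = [3, 5]
r6 m[φ7→B] = [1, 4]
r6 m[K→φ0] = [0, 0]
r6 m[N→φ6] = [0, 0]
r6 m[S→φ4] = [0, 0]
r6 m[B→φ0] = [20, 27]
r6 m[B→φ1] = [18, 26]
r6 m[B→φ2] = [20, 22]
r6 m[B→φ6] = [24, 28]
r6 m[B→φ7] = [26, 29]
r6 m[E→φ3] = [0, 0]
r6 m[D→φ2] = [9, 3]
r6 m[D→φ4] = [28, 24]
r6 m[D→φ5] = [33, 27]
r6 m[R→φ5] = [0, 0]
r6 m[P→φ1] = [4, 3]
r6 m[P→φ3] = [23, 26]
r7 m[φ0→K] = [29, 27]
r7 m[φ0→B] = [7, 6]
r7 m[φ1→B] = [9, 7]
r7 m[φ1→P] = [23, 26]
r7 m[φ2→B] = [7, 11]
r7 m[φ2→D] = [26, 24]
r7 m[φ3→E] = [27, 28]
r7 m[φ3→P] = [4, 3]
r7 m[φ4→S] = [33, 27]
r7 m[φ4→D] = [7, 3]
r7 m[φ5→D] = [2, 0]
r7 m[φ5→R] = [31, 27]
r7 m[φ6→N] = [28, 27]
r7 m[φ6→B] = [3, 5]
r7 m[φ7→B] = [1, 4]
r7 m[K→φ0] = [0, 0]
r7 m[N→φ6] = [0, 0]
r7 m[S→φ4] = [0, 0]
r7 m[B→φ0] = [20, 27]
r7 m[B→φ1] = [18, 26]
r7 m[B→φ2] = [20, 22]
r7 m[B→φ6] = [24, 28]
r7 m[B→φ7] = [26, 29]
r7 m[E→φ3] = [0, 0]
r7 m[D→φ2] = [9, 3]
r7 m[D→φ4] = [28, 24]
r7 m[D→φ5] = [33, 27]
r7 m[R→φ5] = [0, 0]
r7 m[P→φ1] = [4, 3]
r7 m[P→φ3] = [23, 26]
r8 m[φ0→K] = [29, 27]
r8 m[φ0→B] = [7, 6]
r8 m[φ1→B] = [9, 7]
r8 m[φ1→P] = [23, 26]
r8 m[φ2→B] = [7, 11]
r8 m[φ2→D] = [26, 24]
r8 m[φ3→E] = [27, 28]
r8 m[φ3→P] = [4, 3]
r8 m[φ4→S] = [33, 27]
r8 m[φ4→D] = [7, 3]
r8 m[φ5→D] = [2, 0]
r8 m[φ5→R] = [31, 27]
r8 m[φ6→N] = [28, 27]
r8 m[φ6→B] = [3, 5]
r8 m[φ7→B] = [1, 4]
r8 m[K→φ0] = [0, 0]
r8 m[N→φ6] = [0, 0]
r8 m[S→φ4] = [0, 0]
r8 m[B→φ0] = [20, 27]
r8 m[B→φ1] = [18, 26]
r8 m[B→φ2] = [20, 22]
r8 m[B→φ6] = [24, 28]
r8 m[B→φ7] = [26, 29]
r8 m[E→φ3] = [0, 0]
r8 m[D→φ2] = [9, 3]
r8 m[D→φ4] = [28, 24]
r8 m[D→φ5] = [33, 27]
r8 m[R→φ5] = [0, 0]
r8 m[P→φ1] = [4, 3]
r8 m[P→φ3] = [23, 26]
fixed point reached at round 8
b[R] = ⊗ incoming = [31, 27]

b[R] = [31, 27]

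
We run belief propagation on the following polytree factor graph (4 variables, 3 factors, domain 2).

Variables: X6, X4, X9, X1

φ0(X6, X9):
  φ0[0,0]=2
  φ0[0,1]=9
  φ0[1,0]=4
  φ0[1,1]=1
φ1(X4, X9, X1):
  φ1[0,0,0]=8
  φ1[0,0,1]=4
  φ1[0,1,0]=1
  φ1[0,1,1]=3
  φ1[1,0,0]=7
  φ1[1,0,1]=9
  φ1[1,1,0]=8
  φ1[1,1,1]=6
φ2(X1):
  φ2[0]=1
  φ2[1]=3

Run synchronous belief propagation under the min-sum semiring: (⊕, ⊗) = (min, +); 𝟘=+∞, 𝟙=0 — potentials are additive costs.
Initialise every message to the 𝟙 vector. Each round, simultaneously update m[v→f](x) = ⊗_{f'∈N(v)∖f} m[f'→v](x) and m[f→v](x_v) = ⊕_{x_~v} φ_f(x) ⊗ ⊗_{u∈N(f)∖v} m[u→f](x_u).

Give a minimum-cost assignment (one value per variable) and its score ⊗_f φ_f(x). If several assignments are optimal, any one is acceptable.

assignment: (X6=1, X4=0, X9=1, X1=0); score = 3

init: all messages = 𝟙 over 2 values
r1 m[φ0→X6] = [2, 1]
r1 m[φ0→X9] = [2, 1]
r1 m[φ1→X4] = [1, 6]
r1 m[φ1→X9] = [4, 1]
r1 m[φ1→X1] = [1, 3]
r1 m[φ2→X1] = [1, 3]
r1 m[X6→φ0] = [0, 0]
r1 m[X4→φ1] = [0, 0]
r1 m[X9→φ0] = [0, 0]
r1 m[X9→φ1] = [0, 0]
r1 m[X1→φ1] = [0, 0]
r1 m[X1→φ2] = [0, 0]
r2 m[φ0→X6] = [2, 1]
r2 m[φ0→X9] = [2, 1]
r2 m[φ1→X4] = [1, 6]
r2 m[φ1→X9] = [4, 1]
r2 m[φ1→X1] = [1, 3]
r2 m[φ2→X1] = [1, 3]
r2 m[X6→φ0] = [0, 0]
r2 m[X4→φ1] = [0, 0]
r2 m[X9→φ0] = [4, 1]
r2 m[X9→φ1] = [2, 1]
r2 m[X1→φ1] = [1, 3]
r2 m[X1→φ2] = [1, 3]
r3 m[φ0→X6] = [6, 2]
r3 m[φ0→X9] = [2, 1]
r3 m[φ1→X4] = [3, 10]
r3 m[φ1→X9] = [7, 2]
r3 m[φ1→X1] = [2, 4]
r3 m[φ2→X1] = [1, 3]
r3 m[X6→φ0] = [0, 0]
r3 m[X4→φ1] = [0, 0]
r3 m[X9→φ0] = [4, 1]
r3 m[X9→φ1] = [2, 1]
r3 m[X1→φ1] = [1, 3]
r3 m[X1→φ2] = [1, 3]
r4 m[φ0→X6] = [6, 2]
r4 m[φ0→X9] = [2, 1]
r4 m[φ1→X4] = [3, 10]
r4 m[φ1→X9] = [7, 2]
r4 m[φ1→X1] = [2, 4]
r4 m[φ2→X1] = [1, 3]
r4 m[X6→φ0] = [0, 0]
r4 m[X4→φ1] = [0, 0]
r4 m[X9→φ0] = [7, 2]
r4 m[X9→φ1] = [2, 1]
r4 m[X1→φ1] = [1, 3]
r4 m[X1→φ2] = [2, 4]
r5 m[φ0→X6] = [9, 3]
r5 m[φ0→X9] = [2, 1]
r5 m[φ1→X4] = [3, 10]
r5 m[φ1→X9] = [7, 2]
r5 m[φ1→X1] = [2, 4]
r5 m[φ2→X1] = [1, 3]
r5 m[X6→φ0] = [0, 0]
r5 m[X4→φ1] = [0, 0]
r5 m[X9→φ0] = [7, 2]
r5 m[X9→φ1] = [2, 1]
r5 m[X1→φ1] = [1, 3]
r5 m[X1→φ2] = [2, 4]
r6 m[φ0→X6] = [9, 3]
r6 m[φ0→X9] = [2, 1]
r6 m[φ1→X4] = [3, 10]
r6 m[φ1→X9] = [7, 2]
r6 m[φ1→X1] = [2, 4]
r6 m[φ2→X1] = [1, 3]
r6 m[X6→φ0] = [0, 0]
r6 m[X4→φ1] = [0, 0]
r6 m[X9→φ0] = [7, 2]
r6 m[X9→φ1] = [2, 1]
r6 m[X1→φ1] = [1, 3]
r6 m[X1→φ2] = [2, 4]
fixed point reached at round 6
traceback from X6: (X6=1, X4=0, X9=1, X1=0), score=3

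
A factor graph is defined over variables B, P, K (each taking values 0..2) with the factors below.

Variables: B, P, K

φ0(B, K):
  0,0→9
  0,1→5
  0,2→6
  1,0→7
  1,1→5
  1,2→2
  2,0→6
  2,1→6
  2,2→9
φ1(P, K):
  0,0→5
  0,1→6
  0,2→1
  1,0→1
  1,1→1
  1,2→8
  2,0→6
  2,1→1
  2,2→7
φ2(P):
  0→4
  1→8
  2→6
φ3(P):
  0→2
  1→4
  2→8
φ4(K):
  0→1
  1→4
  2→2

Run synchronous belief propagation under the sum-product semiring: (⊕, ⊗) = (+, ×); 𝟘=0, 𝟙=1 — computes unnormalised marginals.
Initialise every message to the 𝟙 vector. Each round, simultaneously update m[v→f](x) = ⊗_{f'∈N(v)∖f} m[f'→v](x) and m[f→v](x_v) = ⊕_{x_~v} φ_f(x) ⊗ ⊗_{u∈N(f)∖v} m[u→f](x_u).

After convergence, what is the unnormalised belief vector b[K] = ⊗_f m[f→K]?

init: all messages = 𝟙 over 3 values
r1 m[φ0→B] = [20, 14, 21]
r1 m[φ0→K] = [22, 16, 17]
r1 m[φ1→P] = [12, 10, 14]
r1 m[φ1→K] = [12, 8, 16]
r1 m[φ2→P] = [4, 8, 6]
r1 m[φ3→P] = [2, 4, 8]
r1 m[φ4→K] = [1, 4, 2]
r1 m[B→φ0] = [1, 1, 1]
r1 m[P→φ1] = [1, 1, 1]
r1 m[P→φ2] = [1, 1, 1]
r1 m[P→φ3] = [1, 1, 1]
r1 m[K→φ0] = [1, 1, 1]
r1 m[K→φ1] = [1, 1, 1]
r1 m[K→φ4] = [1, 1, 1]
r2 m[φ0→B] = [20, 14, 21]
r2 m[φ0→K] = [22, 16, 17]
r2 m[φ1→P] = [12, 10, 14]
r2 m[φ1→K] = [12, 8, 16]
r2 m[φ2→P] = [4, 8, 6]
r2 m[φ3→P] = [2, 4, 8]
r2 m[φ4→K] = [1, 4, 2]
r2 m[B→φ0] = [1, 1, 1]
r2 m[P→φ1] = [8, 32, 48]
r2 m[P→φ2] = [24, 40, 112]
r2 m[P→φ3] = [48, 80, 84]
r2 m[K→φ0] = [12, 32, 32]
r2 m[K→φ1] = [22, 64, 34]
r2 m[K→φ4] = [264, 128, 272]
r3 m[φ0→B] = [460, 308, 552]
r3 m[φ0→K] = [22, 16, 17]
r3 m[φ1→P] = [528, 358, 434]
r3 m[φ1→K] = [360, 128, 600]
r3 m[φ2→P] = [4, 8, 6]
r3 m[φ3→P] = [2, 4, 8]
r3 m[φ4→K] = [1, 4, 2]
r3 m[B→φ0] = [1, 1, 1]
r3 m[P→φ1] = [8, 32, 48]
r3 m[P→φ2] = [24, 40, 112]
r3 m[P→φ3] = [48, 80, 84]
r3 m[K→φ0] = [12, 32, 32]
r3 m[K→φ1] = [22, 64, 34]
r3 m[K→φ4] = [264, 128, 272]
r4 m[φ0→B] = [460, 308, 552]
r4 m[φ0→K] = [22, 16, 17]
r4 m[φ1→P] = [528, 358, 434]
r4 m[φ1→K] = [360, 128, 600]
r4 m[φ2→P] = [4, 8, 6]
r4 m[φ3→P] = [2, 4, 8]
r4 m[φ4→K] = [1, 4, 2]
r4 m[B→φ0] = [1, 1, 1]
r4 m[P→φ1] = [8, 32, 48]
r4 m[P→φ2] = [1056, 1432, 3472]
r4 m[P→φ3] = [2112, 2864, 2604]
r4 m[K→φ0] = [360, 512, 1200]
r4 m[K→φ1] = [22, 64, 34]
r4 m[K→φ4] = [7920, 2048, 10200]
r5 m[φ0→B] = [13000, 7480, 16032]
r5 m[φ0→K] = [22, 16, 17]
r5 m[φ1→P] = [528, 358, 434]
r5 m[φ1→K] = [360, 128, 600]
r5 m[φ2→P] = [4, 8, 6]
r5 m[φ3→P] = [2, 4, 8]
r5 m[φ4→K] = [1, 4, 2]
r5 m[B→φ0] = [1, 1, 1]
r5 m[P→φ1] = [8, 32, 48]
r5 m[P→φ2] = [1056, 1432, 3472]
r5 m[P→φ3] = [2112, 2864, 2604]
r5 m[K→φ0] = [360, 512, 1200]
r5 m[K→φ1] = [22, 64, 34]
r5 m[K→φ4] = [7920, 2048, 10200]
r6 m[φ0→B] = [13000, 7480, 16032]
r6 m[φ0→K] = [22, 16, 17]
r6 m[φ1→P] = [528, 358, 434]
r6 m[φ1→K] = [360, 128, 600]
r6 m[φ2→P] = [4, 8, 6]
r6 m[φ3→P] = [2, 4, 8]
r6 m[φ4→K] = [1, 4, 2]
r6 m[B→φ0] = [1, 1, 1]
r6 m[P→φ1] = [8, 32, 48]
r6 m[P→φ2] = [1056, 1432, 3472]
r6 m[P→φ3] = [2112, 2864, 2604]
r6 m[K→φ0] = [360, 512, 1200]
r6 m[K→φ1] = [22, 64, 34]
r6 m[K→φ4] = [7920, 2048, 10200]
fixed point reached at round 6
b[K] = ⊗ incoming = [7920, 8192, 20400]

b[K] = [7920, 8192, 20400]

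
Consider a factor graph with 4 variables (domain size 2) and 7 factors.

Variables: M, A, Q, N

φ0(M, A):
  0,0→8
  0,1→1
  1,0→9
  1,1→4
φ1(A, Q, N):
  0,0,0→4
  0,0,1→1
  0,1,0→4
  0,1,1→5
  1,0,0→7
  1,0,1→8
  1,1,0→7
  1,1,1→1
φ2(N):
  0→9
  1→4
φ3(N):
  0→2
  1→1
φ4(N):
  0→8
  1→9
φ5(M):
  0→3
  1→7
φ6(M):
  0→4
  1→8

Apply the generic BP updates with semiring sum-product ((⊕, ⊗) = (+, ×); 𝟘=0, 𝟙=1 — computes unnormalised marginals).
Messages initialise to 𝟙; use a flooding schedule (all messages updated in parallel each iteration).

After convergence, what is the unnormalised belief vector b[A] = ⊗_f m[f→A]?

b[A] = [820800, 552240]

init: all messages = 𝟙 over 2 values
r1 m[φ0→M] = [9, 13]
r1 m[φ0→A] = [17, 5]
r1 m[φ1→A] = [14, 23]
r1 m[φ1→Q] = [20, 17]
r1 m[φ1→N] = [22, 15]
r1 m[φ2→N] = [9, 4]
r1 m[φ3→N] = [2, 1]
r1 m[φ4→N] = [8, 9]
r1 m[φ5→M] = [3, 7]
r1 m[φ6→M] = [4, 8]
r1 m[M→φ0] = [1, 1]
r1 m[M→φ5] = [1, 1]
r1 m[M→φ6] = [1, 1]
r1 m[A→φ0] = [1, 1]
r1 m[A→φ1] = [1, 1]
r1 m[Q→φ1] = [1, 1]
r1 m[N→φ1] = [1, 1]
r1 m[N→φ2] = [1, 1]
r1 m[N→φ3] = [1, 1]
r1 m[N→φ4] = [1, 1]
r2 m[φ0→M] = [9, 13]
r2 m[φ0→A] = [17, 5]
r2 m[φ1→A] = [14, 23]
r2 m[φ1→Q] = [20, 17]
r2 m[φ1→N] = [22, 15]
r2 m[φ2→N] = [9, 4]
r2 m[φ3→N] = [2, 1]
r2 m[φ4→N] = [8, 9]
r2 m[φ5→M] = [3, 7]
r2 m[φ6→M] = [4, 8]
r2 m[M→φ0] = [12, 56]
r2 m[M→φ5] = [36, 104]
r2 m[M→φ6] = [27, 91]
r2 m[A→φ0] = [14, 23]
r2 m[A→φ1] = [17, 5]
r2 m[Q→φ1] = [1, 1]
r2 m[N→φ1] = [144, 36]
r2 m[N→φ2] = [352, 135]
r2 m[N→φ3] = [1584, 540]
r2 m[N→φ4] = [396, 60]
r3 m[φ0→M] = [135, 218]
r3 m[φ0→A] = [600, 236]
r3 m[φ1→A] = [1368, 2340]
r3 m[φ1→Q] = [16884, 18072]
r3 m[φ1→N] = [206, 147]
r3 m[φ2→N] = [9, 4]
r3 m[φ3→N] = [2, 1]
r3 m[φ4→N] = [8, 9]
r3 m[φ5→M] = [3, 7]
r3 m[φ6→M] = [4, 8]
r3 m[M→φ0] = [12, 56]
r3 m[M→φ5] = [36, 104]
r3 m[M→φ6] = [27, 91]
r3 m[A→φ0] = [14, 23]
r3 m[A→φ1] = [17, 5]
r3 m[Q→φ1] = [1, 1]
r3 m[N→φ1] = [144, 36]
r3 m[N→φ2] = [352, 135]
r3 m[N→φ3] = [1584, 540]
r3 m[N→φ4] = [396, 60]
r4 m[φ0→M] = [135, 218]
r4 m[φ0→A] = [600, 236]
r4 m[φ1→A] = [1368, 2340]
r4 m[φ1→Q] = [16884, 18072]
r4 m[φ1→N] = [206, 147]
r4 m[φ2→N] = [9, 4]
r4 m[φ3→N] = [2, 1]
r4 m[φ4→N] = [8, 9]
r4 m[φ5→M] = [3, 7]
r4 m[φ6→M] = [4, 8]
r4 m[M→φ0] = [12, 56]
r4 m[M→φ5] = [540, 1744]
r4 m[M→φ6] = [405, 1526]
r4 m[A→φ0] = [1368, 2340]
r4 m[A→φ1] = [600, 236]
r4 m[Q→φ1] = [1, 1]
r4 m[N→φ1] = [144, 36]
r4 m[N→φ2] = [3296, 1323]
r4 m[N→φ3] = [14832, 5292]
r4 m[N→φ4] = [3708, 588]
r5 m[φ0→M] = [13284, 21672]
r5 m[φ0→A] = [600, 236]
r5 m[φ1→A] = [1368, 2340]
r5 m[φ1→Q] = [673056, 699984]
r5 m[φ1→N] = [8104, 5724]
r5 m[φ2→N] = [9, 4]
r5 m[φ3→N] = [2, 1]
r5 m[φ4→N] = [8, 9]
r5 m[φ5→M] = [3, 7]
r5 m[φ6→M] = [4, 8]
r5 m[M→φ0] = [12, 56]
r5 m[M→φ5] = [540, 1744]
r5 m[M→φ6] = [405, 1526]
r5 m[A→φ0] = [1368, 2340]
r5 m[A→φ1] = [600, 236]
r5 m[Q→φ1] = [1, 1]
r5 m[N→φ1] = [144, 36]
r5 m[N→φ2] = [3296, 1323]
r5 m[N→φ3] = [14832, 5292]
r5 m[N→φ4] = [3708, 588]
r6 m[φ0→M] = [13284, 21672]
r6 m[φ0→A] = [600, 236]
r6 m[φ1→A] = [1368, 2340]
r6 m[φ1→Q] = [673056, 699984]
r6 m[φ1→N] = [8104, 5724]
r6 m[φ2→N] = [9, 4]
r6 m[φ3→N] = [2, 1]
r6 m[φ4→N] = [8, 9]
r6 m[φ5→M] = [3, 7]
r6 m[φ6→M] = [4, 8]
r6 m[M→φ0] = [12, 56]
r6 m[M→φ5] = [53136, 173376]
r6 m[M→φ6] = [39852, 151704]
r6 m[A→φ0] = [1368, 2340]
r6 m[A→φ1] = [600, 236]
r6 m[Q→φ1] = [1, 1]
r6 m[N→φ1] = [144, 36]
r6 m[N→φ2] = [129664, 51516]
r6 m[N→φ3] = [583488, 206064]
r6 m[N→φ4] = [145872, 22896]
r7 m[φ0→M] = [13284, 21672]
r7 m[φ0→A] = [600, 236]
r7 m[φ1→A] = [1368, 2340]
r7 m[φ1→Q] = [673056, 699984]
r7 m[φ1→N] = [8104, 5724]
r7 m[φ2→N] = [9, 4]
r7 m[φ3→N] = [2, 1]
r7 m[φ4→N] = [8, 9]
r7 m[φ5→M] = [3, 7]
r7 m[φ6→M] = [4, 8]
r7 m[M→φ0] = [12, 56]
r7 m[M→φ5] = [53136, 173376]
r7 m[M→φ6] = [39852, 151704]
r7 m[A→φ0] = [1368, 2340]
r7 m[A→φ1] = [600, 236]
r7 m[Q→φ1] = [1, 1]
r7 m[N→φ1] = [144, 36]
r7 m[N→φ2] = [129664, 51516]
r7 m[N→φ3] = [583488, 206064]
r7 m[N→φ4] = [145872, 22896]
fixed point reached at round 7
b[A] = ⊗ incoming = [820800, 552240]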